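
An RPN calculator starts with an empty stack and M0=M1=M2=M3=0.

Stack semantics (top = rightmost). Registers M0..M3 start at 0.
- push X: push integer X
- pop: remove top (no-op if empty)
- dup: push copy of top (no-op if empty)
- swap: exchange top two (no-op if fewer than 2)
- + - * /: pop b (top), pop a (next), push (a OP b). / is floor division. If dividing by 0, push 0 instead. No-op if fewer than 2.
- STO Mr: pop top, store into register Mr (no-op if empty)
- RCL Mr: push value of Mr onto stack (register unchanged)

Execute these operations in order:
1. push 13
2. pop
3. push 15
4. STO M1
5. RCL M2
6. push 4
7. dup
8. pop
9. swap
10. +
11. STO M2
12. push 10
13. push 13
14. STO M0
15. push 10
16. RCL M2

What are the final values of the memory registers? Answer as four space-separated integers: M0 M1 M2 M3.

Answer: 13 15 4 0

Derivation:
After op 1 (push 13): stack=[13] mem=[0,0,0,0]
After op 2 (pop): stack=[empty] mem=[0,0,0,0]
After op 3 (push 15): stack=[15] mem=[0,0,0,0]
After op 4 (STO M1): stack=[empty] mem=[0,15,0,0]
After op 5 (RCL M2): stack=[0] mem=[0,15,0,0]
After op 6 (push 4): stack=[0,4] mem=[0,15,0,0]
After op 7 (dup): stack=[0,4,4] mem=[0,15,0,0]
After op 8 (pop): stack=[0,4] mem=[0,15,0,0]
After op 9 (swap): stack=[4,0] mem=[0,15,0,0]
After op 10 (+): stack=[4] mem=[0,15,0,0]
After op 11 (STO M2): stack=[empty] mem=[0,15,4,0]
After op 12 (push 10): stack=[10] mem=[0,15,4,0]
After op 13 (push 13): stack=[10,13] mem=[0,15,4,0]
After op 14 (STO M0): stack=[10] mem=[13,15,4,0]
After op 15 (push 10): stack=[10,10] mem=[13,15,4,0]
After op 16 (RCL M2): stack=[10,10,4] mem=[13,15,4,0]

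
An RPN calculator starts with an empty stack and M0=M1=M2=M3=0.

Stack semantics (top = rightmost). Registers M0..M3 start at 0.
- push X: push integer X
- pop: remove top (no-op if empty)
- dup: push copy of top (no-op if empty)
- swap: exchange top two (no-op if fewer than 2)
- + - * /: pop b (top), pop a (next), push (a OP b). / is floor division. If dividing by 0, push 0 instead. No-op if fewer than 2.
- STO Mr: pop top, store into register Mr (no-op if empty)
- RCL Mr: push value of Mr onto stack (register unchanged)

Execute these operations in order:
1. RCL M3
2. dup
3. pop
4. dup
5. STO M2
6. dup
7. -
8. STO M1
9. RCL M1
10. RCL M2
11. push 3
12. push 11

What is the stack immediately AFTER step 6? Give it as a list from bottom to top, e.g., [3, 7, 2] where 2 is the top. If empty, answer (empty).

After op 1 (RCL M3): stack=[0] mem=[0,0,0,0]
After op 2 (dup): stack=[0,0] mem=[0,0,0,0]
After op 3 (pop): stack=[0] mem=[0,0,0,0]
After op 4 (dup): stack=[0,0] mem=[0,0,0,0]
After op 5 (STO M2): stack=[0] mem=[0,0,0,0]
After op 6 (dup): stack=[0,0] mem=[0,0,0,0]

[0, 0]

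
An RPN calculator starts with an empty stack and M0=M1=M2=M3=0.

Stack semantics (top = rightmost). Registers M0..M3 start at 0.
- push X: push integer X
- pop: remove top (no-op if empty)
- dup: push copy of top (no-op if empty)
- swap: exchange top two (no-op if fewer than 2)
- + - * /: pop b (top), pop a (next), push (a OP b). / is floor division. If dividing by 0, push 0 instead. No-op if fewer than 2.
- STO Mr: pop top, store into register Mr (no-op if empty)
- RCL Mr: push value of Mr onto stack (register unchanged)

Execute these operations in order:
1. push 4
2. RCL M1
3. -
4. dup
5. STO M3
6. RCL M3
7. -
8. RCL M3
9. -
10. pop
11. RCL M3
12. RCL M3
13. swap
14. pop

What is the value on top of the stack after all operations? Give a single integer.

Answer: 4

Derivation:
After op 1 (push 4): stack=[4] mem=[0,0,0,0]
After op 2 (RCL M1): stack=[4,0] mem=[0,0,0,0]
After op 3 (-): stack=[4] mem=[0,0,0,0]
After op 4 (dup): stack=[4,4] mem=[0,0,0,0]
After op 5 (STO M3): stack=[4] mem=[0,0,0,4]
After op 6 (RCL M3): stack=[4,4] mem=[0,0,0,4]
After op 7 (-): stack=[0] mem=[0,0,0,4]
After op 8 (RCL M3): stack=[0,4] mem=[0,0,0,4]
After op 9 (-): stack=[-4] mem=[0,0,0,4]
After op 10 (pop): stack=[empty] mem=[0,0,0,4]
After op 11 (RCL M3): stack=[4] mem=[0,0,0,4]
After op 12 (RCL M3): stack=[4,4] mem=[0,0,0,4]
After op 13 (swap): stack=[4,4] mem=[0,0,0,4]
After op 14 (pop): stack=[4] mem=[0,0,0,4]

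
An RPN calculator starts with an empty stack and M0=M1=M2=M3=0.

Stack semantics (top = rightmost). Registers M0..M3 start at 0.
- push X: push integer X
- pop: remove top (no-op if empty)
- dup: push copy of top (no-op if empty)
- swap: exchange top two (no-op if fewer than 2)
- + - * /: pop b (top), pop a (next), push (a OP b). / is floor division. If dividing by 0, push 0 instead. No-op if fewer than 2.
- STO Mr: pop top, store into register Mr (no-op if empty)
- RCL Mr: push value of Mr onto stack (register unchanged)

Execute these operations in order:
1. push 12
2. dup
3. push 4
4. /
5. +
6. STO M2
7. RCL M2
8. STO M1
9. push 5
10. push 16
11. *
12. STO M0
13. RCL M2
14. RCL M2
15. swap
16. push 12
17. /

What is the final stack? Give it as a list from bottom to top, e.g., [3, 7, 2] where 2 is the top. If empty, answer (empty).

After op 1 (push 12): stack=[12] mem=[0,0,0,0]
After op 2 (dup): stack=[12,12] mem=[0,0,0,0]
After op 3 (push 4): stack=[12,12,4] mem=[0,0,0,0]
After op 4 (/): stack=[12,3] mem=[0,0,0,0]
After op 5 (+): stack=[15] mem=[0,0,0,0]
After op 6 (STO M2): stack=[empty] mem=[0,0,15,0]
After op 7 (RCL M2): stack=[15] mem=[0,0,15,0]
After op 8 (STO M1): stack=[empty] mem=[0,15,15,0]
After op 9 (push 5): stack=[5] mem=[0,15,15,0]
After op 10 (push 16): stack=[5,16] mem=[0,15,15,0]
After op 11 (*): stack=[80] mem=[0,15,15,0]
After op 12 (STO M0): stack=[empty] mem=[80,15,15,0]
After op 13 (RCL M2): stack=[15] mem=[80,15,15,0]
After op 14 (RCL M2): stack=[15,15] mem=[80,15,15,0]
After op 15 (swap): stack=[15,15] mem=[80,15,15,0]
After op 16 (push 12): stack=[15,15,12] mem=[80,15,15,0]
After op 17 (/): stack=[15,1] mem=[80,15,15,0]

Answer: [15, 1]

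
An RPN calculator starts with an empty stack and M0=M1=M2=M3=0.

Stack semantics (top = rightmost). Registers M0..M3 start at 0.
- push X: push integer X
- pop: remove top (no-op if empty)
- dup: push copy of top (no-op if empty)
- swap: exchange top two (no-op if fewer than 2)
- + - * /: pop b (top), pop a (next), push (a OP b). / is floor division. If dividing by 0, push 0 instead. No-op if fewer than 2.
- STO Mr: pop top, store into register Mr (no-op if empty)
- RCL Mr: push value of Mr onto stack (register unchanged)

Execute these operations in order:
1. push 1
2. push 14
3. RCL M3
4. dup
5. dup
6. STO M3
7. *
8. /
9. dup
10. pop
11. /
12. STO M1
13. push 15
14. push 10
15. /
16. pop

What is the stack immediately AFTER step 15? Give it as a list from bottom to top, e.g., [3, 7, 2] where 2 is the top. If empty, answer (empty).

After op 1 (push 1): stack=[1] mem=[0,0,0,0]
After op 2 (push 14): stack=[1,14] mem=[0,0,0,0]
After op 3 (RCL M3): stack=[1,14,0] mem=[0,0,0,0]
After op 4 (dup): stack=[1,14,0,0] mem=[0,0,0,0]
After op 5 (dup): stack=[1,14,0,0,0] mem=[0,0,0,0]
After op 6 (STO M3): stack=[1,14,0,0] mem=[0,0,0,0]
After op 7 (*): stack=[1,14,0] mem=[0,0,0,0]
After op 8 (/): stack=[1,0] mem=[0,0,0,0]
After op 9 (dup): stack=[1,0,0] mem=[0,0,0,0]
After op 10 (pop): stack=[1,0] mem=[0,0,0,0]
After op 11 (/): stack=[0] mem=[0,0,0,0]
After op 12 (STO M1): stack=[empty] mem=[0,0,0,0]
After op 13 (push 15): stack=[15] mem=[0,0,0,0]
After op 14 (push 10): stack=[15,10] mem=[0,0,0,0]
After op 15 (/): stack=[1] mem=[0,0,0,0]

[1]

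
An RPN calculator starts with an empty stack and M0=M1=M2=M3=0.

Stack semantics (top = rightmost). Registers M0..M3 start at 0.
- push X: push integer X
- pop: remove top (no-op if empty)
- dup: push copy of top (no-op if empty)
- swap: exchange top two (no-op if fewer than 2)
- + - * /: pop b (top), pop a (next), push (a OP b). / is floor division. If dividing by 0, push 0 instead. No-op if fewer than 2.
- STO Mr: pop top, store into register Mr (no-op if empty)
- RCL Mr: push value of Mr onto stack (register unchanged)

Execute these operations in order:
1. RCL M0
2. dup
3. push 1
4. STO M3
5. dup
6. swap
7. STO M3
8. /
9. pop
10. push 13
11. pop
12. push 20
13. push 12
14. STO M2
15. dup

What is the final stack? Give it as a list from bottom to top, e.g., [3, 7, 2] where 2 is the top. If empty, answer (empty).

After op 1 (RCL M0): stack=[0] mem=[0,0,0,0]
After op 2 (dup): stack=[0,0] mem=[0,0,0,0]
After op 3 (push 1): stack=[0,0,1] mem=[0,0,0,0]
After op 4 (STO M3): stack=[0,0] mem=[0,0,0,1]
After op 5 (dup): stack=[0,0,0] mem=[0,0,0,1]
After op 6 (swap): stack=[0,0,0] mem=[0,0,0,1]
After op 7 (STO M3): stack=[0,0] mem=[0,0,0,0]
After op 8 (/): stack=[0] mem=[0,0,0,0]
After op 9 (pop): stack=[empty] mem=[0,0,0,0]
After op 10 (push 13): stack=[13] mem=[0,0,0,0]
After op 11 (pop): stack=[empty] mem=[0,0,0,0]
After op 12 (push 20): stack=[20] mem=[0,0,0,0]
After op 13 (push 12): stack=[20,12] mem=[0,0,0,0]
After op 14 (STO M2): stack=[20] mem=[0,0,12,0]
After op 15 (dup): stack=[20,20] mem=[0,0,12,0]

Answer: [20, 20]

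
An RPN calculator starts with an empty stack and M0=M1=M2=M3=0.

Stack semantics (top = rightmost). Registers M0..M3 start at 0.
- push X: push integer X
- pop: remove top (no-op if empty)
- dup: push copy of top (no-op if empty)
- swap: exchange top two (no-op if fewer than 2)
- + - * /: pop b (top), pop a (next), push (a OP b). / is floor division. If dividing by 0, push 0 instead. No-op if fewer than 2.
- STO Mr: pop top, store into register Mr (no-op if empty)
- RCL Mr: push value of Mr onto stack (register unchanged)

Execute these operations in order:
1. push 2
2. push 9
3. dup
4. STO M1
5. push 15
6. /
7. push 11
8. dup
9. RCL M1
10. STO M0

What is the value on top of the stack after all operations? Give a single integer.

After op 1 (push 2): stack=[2] mem=[0,0,0,0]
After op 2 (push 9): stack=[2,9] mem=[0,0,0,0]
After op 3 (dup): stack=[2,9,9] mem=[0,0,0,0]
After op 4 (STO M1): stack=[2,9] mem=[0,9,0,0]
After op 5 (push 15): stack=[2,9,15] mem=[0,9,0,0]
After op 6 (/): stack=[2,0] mem=[0,9,0,0]
After op 7 (push 11): stack=[2,0,11] mem=[0,9,0,0]
After op 8 (dup): stack=[2,0,11,11] mem=[0,9,0,0]
After op 9 (RCL M1): stack=[2,0,11,11,9] mem=[0,9,0,0]
After op 10 (STO M0): stack=[2,0,11,11] mem=[9,9,0,0]

Answer: 11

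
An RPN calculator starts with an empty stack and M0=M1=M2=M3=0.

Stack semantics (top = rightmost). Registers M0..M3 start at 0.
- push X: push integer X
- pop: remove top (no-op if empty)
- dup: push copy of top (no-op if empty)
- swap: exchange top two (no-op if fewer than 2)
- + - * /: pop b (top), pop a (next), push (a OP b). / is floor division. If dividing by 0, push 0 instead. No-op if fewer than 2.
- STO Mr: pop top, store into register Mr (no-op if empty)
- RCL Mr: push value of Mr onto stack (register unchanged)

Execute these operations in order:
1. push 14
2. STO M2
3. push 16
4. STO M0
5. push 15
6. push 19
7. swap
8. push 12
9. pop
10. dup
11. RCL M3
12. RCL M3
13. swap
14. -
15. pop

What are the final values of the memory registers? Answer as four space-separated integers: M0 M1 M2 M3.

After op 1 (push 14): stack=[14] mem=[0,0,0,0]
After op 2 (STO M2): stack=[empty] mem=[0,0,14,0]
After op 3 (push 16): stack=[16] mem=[0,0,14,0]
After op 4 (STO M0): stack=[empty] mem=[16,0,14,0]
After op 5 (push 15): stack=[15] mem=[16,0,14,0]
After op 6 (push 19): stack=[15,19] mem=[16,0,14,0]
After op 7 (swap): stack=[19,15] mem=[16,0,14,0]
After op 8 (push 12): stack=[19,15,12] mem=[16,0,14,0]
After op 9 (pop): stack=[19,15] mem=[16,0,14,0]
After op 10 (dup): stack=[19,15,15] mem=[16,0,14,0]
After op 11 (RCL M3): stack=[19,15,15,0] mem=[16,0,14,0]
After op 12 (RCL M3): stack=[19,15,15,0,0] mem=[16,0,14,0]
After op 13 (swap): stack=[19,15,15,0,0] mem=[16,0,14,0]
After op 14 (-): stack=[19,15,15,0] mem=[16,0,14,0]
After op 15 (pop): stack=[19,15,15] mem=[16,0,14,0]

Answer: 16 0 14 0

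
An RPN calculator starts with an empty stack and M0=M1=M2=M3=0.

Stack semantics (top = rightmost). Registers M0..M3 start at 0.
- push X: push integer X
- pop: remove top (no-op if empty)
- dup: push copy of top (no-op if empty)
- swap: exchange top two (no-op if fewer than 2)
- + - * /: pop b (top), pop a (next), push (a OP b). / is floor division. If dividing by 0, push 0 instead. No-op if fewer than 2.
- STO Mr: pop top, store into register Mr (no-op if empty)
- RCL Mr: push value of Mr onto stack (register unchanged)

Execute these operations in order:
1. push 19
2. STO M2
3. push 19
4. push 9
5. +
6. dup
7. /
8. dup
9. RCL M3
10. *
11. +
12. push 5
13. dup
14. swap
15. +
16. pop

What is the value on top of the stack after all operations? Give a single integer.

After op 1 (push 19): stack=[19] mem=[0,0,0,0]
After op 2 (STO M2): stack=[empty] mem=[0,0,19,0]
After op 3 (push 19): stack=[19] mem=[0,0,19,0]
After op 4 (push 9): stack=[19,9] mem=[0,0,19,0]
After op 5 (+): stack=[28] mem=[0,0,19,0]
After op 6 (dup): stack=[28,28] mem=[0,0,19,0]
After op 7 (/): stack=[1] mem=[0,0,19,0]
After op 8 (dup): stack=[1,1] mem=[0,0,19,0]
After op 9 (RCL M3): stack=[1,1,0] mem=[0,0,19,0]
After op 10 (*): stack=[1,0] mem=[0,0,19,0]
After op 11 (+): stack=[1] mem=[0,0,19,0]
After op 12 (push 5): stack=[1,5] mem=[0,0,19,0]
After op 13 (dup): stack=[1,5,5] mem=[0,0,19,0]
After op 14 (swap): stack=[1,5,5] mem=[0,0,19,0]
After op 15 (+): stack=[1,10] mem=[0,0,19,0]
After op 16 (pop): stack=[1] mem=[0,0,19,0]

Answer: 1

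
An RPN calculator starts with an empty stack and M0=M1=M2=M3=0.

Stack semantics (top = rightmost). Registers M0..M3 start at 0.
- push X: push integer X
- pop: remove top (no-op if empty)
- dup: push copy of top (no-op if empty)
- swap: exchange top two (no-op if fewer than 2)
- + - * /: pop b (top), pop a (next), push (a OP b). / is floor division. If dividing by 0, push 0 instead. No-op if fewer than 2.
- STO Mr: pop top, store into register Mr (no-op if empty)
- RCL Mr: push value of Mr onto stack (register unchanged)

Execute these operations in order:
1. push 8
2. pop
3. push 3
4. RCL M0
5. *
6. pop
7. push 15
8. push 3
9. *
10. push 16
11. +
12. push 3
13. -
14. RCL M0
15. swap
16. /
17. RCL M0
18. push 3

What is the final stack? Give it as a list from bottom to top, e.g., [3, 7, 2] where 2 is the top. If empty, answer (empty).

After op 1 (push 8): stack=[8] mem=[0,0,0,0]
After op 2 (pop): stack=[empty] mem=[0,0,0,0]
After op 3 (push 3): stack=[3] mem=[0,0,0,0]
After op 4 (RCL M0): stack=[3,0] mem=[0,0,0,0]
After op 5 (*): stack=[0] mem=[0,0,0,0]
After op 6 (pop): stack=[empty] mem=[0,0,0,0]
After op 7 (push 15): stack=[15] mem=[0,0,0,0]
After op 8 (push 3): stack=[15,3] mem=[0,0,0,0]
After op 9 (*): stack=[45] mem=[0,0,0,0]
After op 10 (push 16): stack=[45,16] mem=[0,0,0,0]
After op 11 (+): stack=[61] mem=[0,0,0,0]
After op 12 (push 3): stack=[61,3] mem=[0,0,0,0]
After op 13 (-): stack=[58] mem=[0,0,0,0]
After op 14 (RCL M0): stack=[58,0] mem=[0,0,0,0]
After op 15 (swap): stack=[0,58] mem=[0,0,0,0]
After op 16 (/): stack=[0] mem=[0,0,0,0]
After op 17 (RCL M0): stack=[0,0] mem=[0,0,0,0]
After op 18 (push 3): stack=[0,0,3] mem=[0,0,0,0]

Answer: [0, 0, 3]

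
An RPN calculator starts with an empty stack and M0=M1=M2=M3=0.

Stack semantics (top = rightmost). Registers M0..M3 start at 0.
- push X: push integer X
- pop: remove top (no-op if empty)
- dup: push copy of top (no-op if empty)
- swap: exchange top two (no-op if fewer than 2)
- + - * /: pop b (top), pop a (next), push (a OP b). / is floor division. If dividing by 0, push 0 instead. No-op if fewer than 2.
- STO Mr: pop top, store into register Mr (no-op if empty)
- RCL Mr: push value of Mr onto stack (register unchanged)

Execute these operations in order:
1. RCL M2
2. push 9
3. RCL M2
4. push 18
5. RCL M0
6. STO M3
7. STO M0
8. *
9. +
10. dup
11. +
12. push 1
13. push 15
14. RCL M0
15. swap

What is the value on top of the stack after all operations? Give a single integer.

After op 1 (RCL M2): stack=[0] mem=[0,0,0,0]
After op 2 (push 9): stack=[0,9] mem=[0,0,0,0]
After op 3 (RCL M2): stack=[0,9,0] mem=[0,0,0,0]
After op 4 (push 18): stack=[0,9,0,18] mem=[0,0,0,0]
After op 5 (RCL M0): stack=[0,9,0,18,0] mem=[0,0,0,0]
After op 6 (STO M3): stack=[0,9,0,18] mem=[0,0,0,0]
After op 7 (STO M0): stack=[0,9,0] mem=[18,0,0,0]
After op 8 (*): stack=[0,0] mem=[18,0,0,0]
After op 9 (+): stack=[0] mem=[18,0,0,0]
After op 10 (dup): stack=[0,0] mem=[18,0,0,0]
After op 11 (+): stack=[0] mem=[18,0,0,0]
After op 12 (push 1): stack=[0,1] mem=[18,0,0,0]
After op 13 (push 15): stack=[0,1,15] mem=[18,0,0,0]
After op 14 (RCL M0): stack=[0,1,15,18] mem=[18,0,0,0]
After op 15 (swap): stack=[0,1,18,15] mem=[18,0,0,0]

Answer: 15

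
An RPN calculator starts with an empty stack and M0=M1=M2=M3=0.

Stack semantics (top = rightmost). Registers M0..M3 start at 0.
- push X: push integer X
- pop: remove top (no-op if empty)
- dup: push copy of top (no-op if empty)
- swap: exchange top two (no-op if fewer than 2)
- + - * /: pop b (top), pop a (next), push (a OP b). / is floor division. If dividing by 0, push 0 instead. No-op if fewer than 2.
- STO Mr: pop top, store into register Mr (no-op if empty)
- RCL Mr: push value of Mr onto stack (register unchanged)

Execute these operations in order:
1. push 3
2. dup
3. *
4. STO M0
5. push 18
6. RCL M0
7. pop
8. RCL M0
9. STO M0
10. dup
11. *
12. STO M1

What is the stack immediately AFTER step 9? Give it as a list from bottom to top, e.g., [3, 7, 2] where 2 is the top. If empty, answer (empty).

After op 1 (push 3): stack=[3] mem=[0,0,0,0]
After op 2 (dup): stack=[3,3] mem=[0,0,0,0]
After op 3 (*): stack=[9] mem=[0,0,0,0]
After op 4 (STO M0): stack=[empty] mem=[9,0,0,0]
After op 5 (push 18): stack=[18] mem=[9,0,0,0]
After op 6 (RCL M0): stack=[18,9] mem=[9,0,0,0]
After op 7 (pop): stack=[18] mem=[9,0,0,0]
After op 8 (RCL M0): stack=[18,9] mem=[9,0,0,0]
After op 9 (STO M0): stack=[18] mem=[9,0,0,0]

[18]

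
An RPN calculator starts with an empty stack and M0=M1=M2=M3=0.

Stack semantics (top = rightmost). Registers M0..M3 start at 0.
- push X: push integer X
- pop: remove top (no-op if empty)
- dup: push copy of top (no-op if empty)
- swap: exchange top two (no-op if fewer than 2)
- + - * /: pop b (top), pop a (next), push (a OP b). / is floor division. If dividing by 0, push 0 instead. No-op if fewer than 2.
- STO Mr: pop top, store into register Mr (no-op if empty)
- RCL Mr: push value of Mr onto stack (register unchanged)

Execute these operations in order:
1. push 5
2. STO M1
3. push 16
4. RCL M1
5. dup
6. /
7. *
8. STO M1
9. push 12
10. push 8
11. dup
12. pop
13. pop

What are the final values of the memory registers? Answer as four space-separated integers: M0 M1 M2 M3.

After op 1 (push 5): stack=[5] mem=[0,0,0,0]
After op 2 (STO M1): stack=[empty] mem=[0,5,0,0]
After op 3 (push 16): stack=[16] mem=[0,5,0,0]
After op 4 (RCL M1): stack=[16,5] mem=[0,5,0,0]
After op 5 (dup): stack=[16,5,5] mem=[0,5,0,0]
After op 6 (/): stack=[16,1] mem=[0,5,0,0]
After op 7 (*): stack=[16] mem=[0,5,0,0]
After op 8 (STO M1): stack=[empty] mem=[0,16,0,0]
After op 9 (push 12): stack=[12] mem=[0,16,0,0]
After op 10 (push 8): stack=[12,8] mem=[0,16,0,0]
After op 11 (dup): stack=[12,8,8] mem=[0,16,0,0]
After op 12 (pop): stack=[12,8] mem=[0,16,0,0]
After op 13 (pop): stack=[12] mem=[0,16,0,0]

Answer: 0 16 0 0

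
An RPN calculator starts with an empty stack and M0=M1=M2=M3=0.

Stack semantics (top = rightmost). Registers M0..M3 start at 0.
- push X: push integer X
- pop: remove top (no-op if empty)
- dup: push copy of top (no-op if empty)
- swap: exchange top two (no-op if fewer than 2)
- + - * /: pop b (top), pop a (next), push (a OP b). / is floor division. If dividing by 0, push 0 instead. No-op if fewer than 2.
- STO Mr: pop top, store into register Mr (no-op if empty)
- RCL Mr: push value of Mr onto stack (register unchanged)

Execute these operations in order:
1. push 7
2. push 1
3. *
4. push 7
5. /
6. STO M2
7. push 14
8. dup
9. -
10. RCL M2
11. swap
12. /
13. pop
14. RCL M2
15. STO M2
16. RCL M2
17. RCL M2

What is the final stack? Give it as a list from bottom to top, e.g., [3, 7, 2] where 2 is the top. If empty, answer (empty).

After op 1 (push 7): stack=[7] mem=[0,0,0,0]
After op 2 (push 1): stack=[7,1] mem=[0,0,0,0]
After op 3 (*): stack=[7] mem=[0,0,0,0]
After op 4 (push 7): stack=[7,7] mem=[0,0,0,0]
After op 5 (/): stack=[1] mem=[0,0,0,0]
After op 6 (STO M2): stack=[empty] mem=[0,0,1,0]
After op 7 (push 14): stack=[14] mem=[0,0,1,0]
After op 8 (dup): stack=[14,14] mem=[0,0,1,0]
After op 9 (-): stack=[0] mem=[0,0,1,0]
After op 10 (RCL M2): stack=[0,1] mem=[0,0,1,0]
After op 11 (swap): stack=[1,0] mem=[0,0,1,0]
After op 12 (/): stack=[0] mem=[0,0,1,0]
After op 13 (pop): stack=[empty] mem=[0,0,1,0]
After op 14 (RCL M2): stack=[1] mem=[0,0,1,0]
After op 15 (STO M2): stack=[empty] mem=[0,0,1,0]
After op 16 (RCL M2): stack=[1] mem=[0,0,1,0]
After op 17 (RCL M2): stack=[1,1] mem=[0,0,1,0]

Answer: [1, 1]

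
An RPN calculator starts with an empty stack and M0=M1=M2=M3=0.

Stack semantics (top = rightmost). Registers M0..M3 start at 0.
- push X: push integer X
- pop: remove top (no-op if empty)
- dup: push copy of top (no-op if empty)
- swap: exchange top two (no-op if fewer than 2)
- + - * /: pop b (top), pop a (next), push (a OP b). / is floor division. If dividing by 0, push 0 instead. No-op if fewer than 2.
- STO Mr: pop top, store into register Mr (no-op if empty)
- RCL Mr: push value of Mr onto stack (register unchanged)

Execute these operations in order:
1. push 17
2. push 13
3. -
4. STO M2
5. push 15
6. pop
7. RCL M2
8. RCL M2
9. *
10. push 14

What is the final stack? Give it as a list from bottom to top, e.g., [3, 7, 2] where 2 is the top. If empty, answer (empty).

After op 1 (push 17): stack=[17] mem=[0,0,0,0]
After op 2 (push 13): stack=[17,13] mem=[0,0,0,0]
After op 3 (-): stack=[4] mem=[0,0,0,0]
After op 4 (STO M2): stack=[empty] mem=[0,0,4,0]
After op 5 (push 15): stack=[15] mem=[0,0,4,0]
After op 6 (pop): stack=[empty] mem=[0,0,4,0]
After op 7 (RCL M2): stack=[4] mem=[0,0,4,0]
After op 8 (RCL M2): stack=[4,4] mem=[0,0,4,0]
After op 9 (*): stack=[16] mem=[0,0,4,0]
After op 10 (push 14): stack=[16,14] mem=[0,0,4,0]

Answer: [16, 14]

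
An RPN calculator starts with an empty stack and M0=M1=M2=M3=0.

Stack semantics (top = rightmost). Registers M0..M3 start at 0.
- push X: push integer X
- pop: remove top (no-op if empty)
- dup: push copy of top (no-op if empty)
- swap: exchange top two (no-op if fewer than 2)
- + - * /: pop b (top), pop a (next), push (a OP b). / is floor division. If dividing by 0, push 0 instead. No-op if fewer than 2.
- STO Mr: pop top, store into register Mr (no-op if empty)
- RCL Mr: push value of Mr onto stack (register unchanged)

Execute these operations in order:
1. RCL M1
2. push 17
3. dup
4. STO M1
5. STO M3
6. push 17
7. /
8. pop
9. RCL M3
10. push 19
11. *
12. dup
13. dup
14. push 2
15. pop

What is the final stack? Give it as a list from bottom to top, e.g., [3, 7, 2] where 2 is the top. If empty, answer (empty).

After op 1 (RCL M1): stack=[0] mem=[0,0,0,0]
After op 2 (push 17): stack=[0,17] mem=[0,0,0,0]
After op 3 (dup): stack=[0,17,17] mem=[0,0,0,0]
After op 4 (STO M1): stack=[0,17] mem=[0,17,0,0]
After op 5 (STO M3): stack=[0] mem=[0,17,0,17]
After op 6 (push 17): stack=[0,17] mem=[0,17,0,17]
After op 7 (/): stack=[0] mem=[0,17,0,17]
After op 8 (pop): stack=[empty] mem=[0,17,0,17]
After op 9 (RCL M3): stack=[17] mem=[0,17,0,17]
After op 10 (push 19): stack=[17,19] mem=[0,17,0,17]
After op 11 (*): stack=[323] mem=[0,17,0,17]
After op 12 (dup): stack=[323,323] mem=[0,17,0,17]
After op 13 (dup): stack=[323,323,323] mem=[0,17,0,17]
After op 14 (push 2): stack=[323,323,323,2] mem=[0,17,0,17]
After op 15 (pop): stack=[323,323,323] mem=[0,17,0,17]

Answer: [323, 323, 323]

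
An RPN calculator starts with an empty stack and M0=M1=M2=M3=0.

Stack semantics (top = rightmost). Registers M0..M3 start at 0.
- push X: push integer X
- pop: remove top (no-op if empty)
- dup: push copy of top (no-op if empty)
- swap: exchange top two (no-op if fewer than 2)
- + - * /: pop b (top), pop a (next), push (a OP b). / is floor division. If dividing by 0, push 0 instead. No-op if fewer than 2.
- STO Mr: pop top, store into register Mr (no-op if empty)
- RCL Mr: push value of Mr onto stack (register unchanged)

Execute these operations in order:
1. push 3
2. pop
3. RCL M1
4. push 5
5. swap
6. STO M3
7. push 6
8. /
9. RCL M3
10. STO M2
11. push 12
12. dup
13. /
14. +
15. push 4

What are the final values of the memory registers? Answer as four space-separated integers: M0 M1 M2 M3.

Answer: 0 0 0 0

Derivation:
After op 1 (push 3): stack=[3] mem=[0,0,0,0]
After op 2 (pop): stack=[empty] mem=[0,0,0,0]
After op 3 (RCL M1): stack=[0] mem=[0,0,0,0]
After op 4 (push 5): stack=[0,5] mem=[0,0,0,0]
After op 5 (swap): stack=[5,0] mem=[0,0,0,0]
After op 6 (STO M3): stack=[5] mem=[0,0,0,0]
After op 7 (push 6): stack=[5,6] mem=[0,0,0,0]
After op 8 (/): stack=[0] mem=[0,0,0,0]
After op 9 (RCL M3): stack=[0,0] mem=[0,0,0,0]
After op 10 (STO M2): stack=[0] mem=[0,0,0,0]
After op 11 (push 12): stack=[0,12] mem=[0,0,0,0]
After op 12 (dup): stack=[0,12,12] mem=[0,0,0,0]
After op 13 (/): stack=[0,1] mem=[0,0,0,0]
After op 14 (+): stack=[1] mem=[0,0,0,0]
After op 15 (push 4): stack=[1,4] mem=[0,0,0,0]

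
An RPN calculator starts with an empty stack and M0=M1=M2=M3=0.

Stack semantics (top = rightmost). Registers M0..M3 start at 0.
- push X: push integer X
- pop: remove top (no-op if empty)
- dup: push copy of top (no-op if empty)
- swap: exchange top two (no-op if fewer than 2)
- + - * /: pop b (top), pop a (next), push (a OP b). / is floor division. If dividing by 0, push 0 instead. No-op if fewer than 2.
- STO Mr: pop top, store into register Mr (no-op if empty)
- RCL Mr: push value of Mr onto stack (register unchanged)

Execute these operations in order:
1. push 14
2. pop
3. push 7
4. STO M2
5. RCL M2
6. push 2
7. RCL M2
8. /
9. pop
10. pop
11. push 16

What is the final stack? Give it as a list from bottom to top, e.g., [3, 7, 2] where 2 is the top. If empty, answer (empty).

After op 1 (push 14): stack=[14] mem=[0,0,0,0]
After op 2 (pop): stack=[empty] mem=[0,0,0,0]
After op 3 (push 7): stack=[7] mem=[0,0,0,0]
After op 4 (STO M2): stack=[empty] mem=[0,0,7,0]
After op 5 (RCL M2): stack=[7] mem=[0,0,7,0]
After op 6 (push 2): stack=[7,2] mem=[0,0,7,0]
After op 7 (RCL M2): stack=[7,2,7] mem=[0,0,7,0]
After op 8 (/): stack=[7,0] mem=[0,0,7,0]
After op 9 (pop): stack=[7] mem=[0,0,7,0]
After op 10 (pop): stack=[empty] mem=[0,0,7,0]
After op 11 (push 16): stack=[16] mem=[0,0,7,0]

Answer: [16]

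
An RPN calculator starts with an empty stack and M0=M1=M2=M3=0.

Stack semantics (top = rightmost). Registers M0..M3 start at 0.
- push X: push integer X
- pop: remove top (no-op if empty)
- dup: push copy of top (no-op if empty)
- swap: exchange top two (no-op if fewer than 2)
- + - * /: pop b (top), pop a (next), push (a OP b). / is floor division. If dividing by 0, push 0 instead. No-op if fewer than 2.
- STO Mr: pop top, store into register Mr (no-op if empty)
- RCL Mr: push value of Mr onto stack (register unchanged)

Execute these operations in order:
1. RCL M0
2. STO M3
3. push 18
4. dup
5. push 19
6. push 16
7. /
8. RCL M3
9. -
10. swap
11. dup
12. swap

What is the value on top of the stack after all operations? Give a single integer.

Answer: 18

Derivation:
After op 1 (RCL M0): stack=[0] mem=[0,0,0,0]
After op 2 (STO M3): stack=[empty] mem=[0,0,0,0]
After op 3 (push 18): stack=[18] mem=[0,0,0,0]
After op 4 (dup): stack=[18,18] mem=[0,0,0,0]
After op 5 (push 19): stack=[18,18,19] mem=[0,0,0,0]
After op 6 (push 16): stack=[18,18,19,16] mem=[0,0,0,0]
After op 7 (/): stack=[18,18,1] mem=[0,0,0,0]
After op 8 (RCL M3): stack=[18,18,1,0] mem=[0,0,0,0]
After op 9 (-): stack=[18,18,1] mem=[0,0,0,0]
After op 10 (swap): stack=[18,1,18] mem=[0,0,0,0]
After op 11 (dup): stack=[18,1,18,18] mem=[0,0,0,0]
After op 12 (swap): stack=[18,1,18,18] mem=[0,0,0,0]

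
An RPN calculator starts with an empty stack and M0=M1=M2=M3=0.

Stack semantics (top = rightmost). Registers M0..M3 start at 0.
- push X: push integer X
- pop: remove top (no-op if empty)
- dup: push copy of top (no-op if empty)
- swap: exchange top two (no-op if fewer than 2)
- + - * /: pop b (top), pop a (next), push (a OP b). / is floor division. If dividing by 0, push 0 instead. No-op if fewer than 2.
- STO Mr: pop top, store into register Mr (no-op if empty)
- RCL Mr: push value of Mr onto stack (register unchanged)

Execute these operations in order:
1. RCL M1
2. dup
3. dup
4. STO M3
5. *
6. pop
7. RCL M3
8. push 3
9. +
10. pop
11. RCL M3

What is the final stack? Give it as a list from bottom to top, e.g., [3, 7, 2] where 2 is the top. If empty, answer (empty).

Answer: [0]

Derivation:
After op 1 (RCL M1): stack=[0] mem=[0,0,0,0]
After op 2 (dup): stack=[0,0] mem=[0,0,0,0]
After op 3 (dup): stack=[0,0,0] mem=[0,0,0,0]
After op 4 (STO M3): stack=[0,0] mem=[0,0,0,0]
After op 5 (*): stack=[0] mem=[0,0,0,0]
After op 6 (pop): stack=[empty] mem=[0,0,0,0]
After op 7 (RCL M3): stack=[0] mem=[0,0,0,0]
After op 8 (push 3): stack=[0,3] mem=[0,0,0,0]
After op 9 (+): stack=[3] mem=[0,0,0,0]
After op 10 (pop): stack=[empty] mem=[0,0,0,0]
After op 11 (RCL M3): stack=[0] mem=[0,0,0,0]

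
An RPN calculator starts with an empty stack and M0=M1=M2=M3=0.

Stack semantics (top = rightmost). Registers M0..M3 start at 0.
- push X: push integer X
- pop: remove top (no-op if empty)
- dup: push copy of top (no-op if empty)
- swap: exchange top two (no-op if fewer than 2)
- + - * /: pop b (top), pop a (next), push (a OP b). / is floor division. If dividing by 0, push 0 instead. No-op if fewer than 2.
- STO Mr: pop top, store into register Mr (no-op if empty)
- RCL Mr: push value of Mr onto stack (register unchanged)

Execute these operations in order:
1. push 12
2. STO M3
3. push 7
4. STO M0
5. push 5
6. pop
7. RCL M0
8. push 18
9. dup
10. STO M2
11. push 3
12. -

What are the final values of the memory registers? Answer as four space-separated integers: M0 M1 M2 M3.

Answer: 7 0 18 12

Derivation:
After op 1 (push 12): stack=[12] mem=[0,0,0,0]
After op 2 (STO M3): stack=[empty] mem=[0,0,0,12]
After op 3 (push 7): stack=[7] mem=[0,0,0,12]
After op 4 (STO M0): stack=[empty] mem=[7,0,0,12]
After op 5 (push 5): stack=[5] mem=[7,0,0,12]
After op 6 (pop): stack=[empty] mem=[7,0,0,12]
After op 7 (RCL M0): stack=[7] mem=[7,0,0,12]
After op 8 (push 18): stack=[7,18] mem=[7,0,0,12]
After op 9 (dup): stack=[7,18,18] mem=[7,0,0,12]
After op 10 (STO M2): stack=[7,18] mem=[7,0,18,12]
After op 11 (push 3): stack=[7,18,3] mem=[7,0,18,12]
After op 12 (-): stack=[7,15] mem=[7,0,18,12]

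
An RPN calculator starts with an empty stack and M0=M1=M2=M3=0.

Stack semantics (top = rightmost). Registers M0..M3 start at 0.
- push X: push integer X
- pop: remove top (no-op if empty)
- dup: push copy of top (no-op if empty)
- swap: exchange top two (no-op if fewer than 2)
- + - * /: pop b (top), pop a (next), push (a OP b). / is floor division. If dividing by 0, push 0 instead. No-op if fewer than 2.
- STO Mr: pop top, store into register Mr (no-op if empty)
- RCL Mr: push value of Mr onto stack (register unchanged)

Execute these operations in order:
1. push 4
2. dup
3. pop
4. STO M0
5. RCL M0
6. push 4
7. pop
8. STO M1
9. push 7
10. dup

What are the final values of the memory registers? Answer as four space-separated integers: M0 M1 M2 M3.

Answer: 4 4 0 0

Derivation:
After op 1 (push 4): stack=[4] mem=[0,0,0,0]
After op 2 (dup): stack=[4,4] mem=[0,0,0,0]
After op 3 (pop): stack=[4] mem=[0,0,0,0]
After op 4 (STO M0): stack=[empty] mem=[4,0,0,0]
After op 5 (RCL M0): stack=[4] mem=[4,0,0,0]
After op 6 (push 4): stack=[4,4] mem=[4,0,0,0]
After op 7 (pop): stack=[4] mem=[4,0,0,0]
After op 8 (STO M1): stack=[empty] mem=[4,4,0,0]
After op 9 (push 7): stack=[7] mem=[4,4,0,0]
After op 10 (dup): stack=[7,7] mem=[4,4,0,0]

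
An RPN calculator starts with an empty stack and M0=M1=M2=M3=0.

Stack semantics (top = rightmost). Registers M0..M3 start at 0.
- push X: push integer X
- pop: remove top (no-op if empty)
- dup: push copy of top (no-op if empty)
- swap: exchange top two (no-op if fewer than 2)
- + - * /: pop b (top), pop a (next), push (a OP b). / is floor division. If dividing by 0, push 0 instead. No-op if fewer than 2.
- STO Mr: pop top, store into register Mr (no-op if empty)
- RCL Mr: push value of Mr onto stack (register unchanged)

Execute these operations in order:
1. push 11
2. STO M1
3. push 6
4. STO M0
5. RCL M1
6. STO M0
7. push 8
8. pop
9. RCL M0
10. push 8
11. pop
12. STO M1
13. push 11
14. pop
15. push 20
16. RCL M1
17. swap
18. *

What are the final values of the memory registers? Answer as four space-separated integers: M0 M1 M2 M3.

Answer: 11 11 0 0

Derivation:
After op 1 (push 11): stack=[11] mem=[0,0,0,0]
After op 2 (STO M1): stack=[empty] mem=[0,11,0,0]
After op 3 (push 6): stack=[6] mem=[0,11,0,0]
After op 4 (STO M0): stack=[empty] mem=[6,11,0,0]
After op 5 (RCL M1): stack=[11] mem=[6,11,0,0]
After op 6 (STO M0): stack=[empty] mem=[11,11,0,0]
After op 7 (push 8): stack=[8] mem=[11,11,0,0]
After op 8 (pop): stack=[empty] mem=[11,11,0,0]
After op 9 (RCL M0): stack=[11] mem=[11,11,0,0]
After op 10 (push 8): stack=[11,8] mem=[11,11,0,0]
After op 11 (pop): stack=[11] mem=[11,11,0,0]
After op 12 (STO M1): stack=[empty] mem=[11,11,0,0]
After op 13 (push 11): stack=[11] mem=[11,11,0,0]
After op 14 (pop): stack=[empty] mem=[11,11,0,0]
After op 15 (push 20): stack=[20] mem=[11,11,0,0]
After op 16 (RCL M1): stack=[20,11] mem=[11,11,0,0]
After op 17 (swap): stack=[11,20] mem=[11,11,0,0]
After op 18 (*): stack=[220] mem=[11,11,0,0]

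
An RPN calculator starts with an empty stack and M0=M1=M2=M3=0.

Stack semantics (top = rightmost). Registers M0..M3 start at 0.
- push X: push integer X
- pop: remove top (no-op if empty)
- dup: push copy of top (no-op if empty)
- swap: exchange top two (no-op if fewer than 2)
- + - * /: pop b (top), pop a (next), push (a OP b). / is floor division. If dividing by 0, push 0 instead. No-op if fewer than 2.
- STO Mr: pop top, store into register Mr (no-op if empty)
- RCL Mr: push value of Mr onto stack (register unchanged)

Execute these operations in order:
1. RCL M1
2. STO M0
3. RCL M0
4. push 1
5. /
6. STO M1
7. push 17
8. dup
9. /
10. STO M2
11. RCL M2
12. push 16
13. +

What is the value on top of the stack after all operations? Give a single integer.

Answer: 17

Derivation:
After op 1 (RCL M1): stack=[0] mem=[0,0,0,0]
After op 2 (STO M0): stack=[empty] mem=[0,0,0,0]
After op 3 (RCL M0): stack=[0] mem=[0,0,0,0]
After op 4 (push 1): stack=[0,1] mem=[0,0,0,0]
After op 5 (/): stack=[0] mem=[0,0,0,0]
After op 6 (STO M1): stack=[empty] mem=[0,0,0,0]
After op 7 (push 17): stack=[17] mem=[0,0,0,0]
After op 8 (dup): stack=[17,17] mem=[0,0,0,0]
After op 9 (/): stack=[1] mem=[0,0,0,0]
After op 10 (STO M2): stack=[empty] mem=[0,0,1,0]
After op 11 (RCL M2): stack=[1] mem=[0,0,1,0]
After op 12 (push 16): stack=[1,16] mem=[0,0,1,0]
After op 13 (+): stack=[17] mem=[0,0,1,0]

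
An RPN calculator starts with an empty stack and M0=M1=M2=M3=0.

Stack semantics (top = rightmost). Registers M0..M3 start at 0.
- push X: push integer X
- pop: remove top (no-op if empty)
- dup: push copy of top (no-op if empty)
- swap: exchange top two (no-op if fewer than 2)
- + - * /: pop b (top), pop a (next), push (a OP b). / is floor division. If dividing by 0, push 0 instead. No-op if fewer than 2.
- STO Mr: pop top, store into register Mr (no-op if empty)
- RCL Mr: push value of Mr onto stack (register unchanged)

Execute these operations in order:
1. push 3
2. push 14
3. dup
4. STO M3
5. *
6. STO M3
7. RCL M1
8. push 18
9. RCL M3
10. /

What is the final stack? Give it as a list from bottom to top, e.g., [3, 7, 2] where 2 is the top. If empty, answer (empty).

Answer: [0, 0]

Derivation:
After op 1 (push 3): stack=[3] mem=[0,0,0,0]
After op 2 (push 14): stack=[3,14] mem=[0,0,0,0]
After op 3 (dup): stack=[3,14,14] mem=[0,0,0,0]
After op 4 (STO M3): stack=[3,14] mem=[0,0,0,14]
After op 5 (*): stack=[42] mem=[0,0,0,14]
After op 6 (STO M3): stack=[empty] mem=[0,0,0,42]
After op 7 (RCL M1): stack=[0] mem=[0,0,0,42]
After op 8 (push 18): stack=[0,18] mem=[0,0,0,42]
After op 9 (RCL M3): stack=[0,18,42] mem=[0,0,0,42]
After op 10 (/): stack=[0,0] mem=[0,0,0,42]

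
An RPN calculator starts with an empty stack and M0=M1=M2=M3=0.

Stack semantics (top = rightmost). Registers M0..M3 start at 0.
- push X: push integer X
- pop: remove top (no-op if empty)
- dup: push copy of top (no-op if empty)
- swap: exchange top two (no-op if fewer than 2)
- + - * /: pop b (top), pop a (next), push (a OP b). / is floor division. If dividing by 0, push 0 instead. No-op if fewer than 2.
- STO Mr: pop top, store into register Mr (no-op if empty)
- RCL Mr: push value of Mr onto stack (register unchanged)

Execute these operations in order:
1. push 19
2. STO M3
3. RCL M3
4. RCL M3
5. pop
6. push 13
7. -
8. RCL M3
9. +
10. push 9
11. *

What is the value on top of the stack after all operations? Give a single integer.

After op 1 (push 19): stack=[19] mem=[0,0,0,0]
After op 2 (STO M3): stack=[empty] mem=[0,0,0,19]
After op 3 (RCL M3): stack=[19] mem=[0,0,0,19]
After op 4 (RCL M3): stack=[19,19] mem=[0,0,0,19]
After op 5 (pop): stack=[19] mem=[0,0,0,19]
After op 6 (push 13): stack=[19,13] mem=[0,0,0,19]
After op 7 (-): stack=[6] mem=[0,0,0,19]
After op 8 (RCL M3): stack=[6,19] mem=[0,0,0,19]
After op 9 (+): stack=[25] mem=[0,0,0,19]
After op 10 (push 9): stack=[25,9] mem=[0,0,0,19]
After op 11 (*): stack=[225] mem=[0,0,0,19]

Answer: 225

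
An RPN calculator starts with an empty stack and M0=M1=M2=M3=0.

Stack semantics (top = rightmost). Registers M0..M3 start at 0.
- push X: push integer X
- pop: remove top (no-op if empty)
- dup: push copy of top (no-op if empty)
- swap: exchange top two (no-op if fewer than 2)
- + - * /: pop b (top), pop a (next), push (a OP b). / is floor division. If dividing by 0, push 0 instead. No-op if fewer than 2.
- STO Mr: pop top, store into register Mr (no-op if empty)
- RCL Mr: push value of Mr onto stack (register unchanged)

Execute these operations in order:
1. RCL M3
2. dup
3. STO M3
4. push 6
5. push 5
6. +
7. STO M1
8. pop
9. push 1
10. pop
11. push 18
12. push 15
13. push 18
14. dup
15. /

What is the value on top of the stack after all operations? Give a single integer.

Answer: 1

Derivation:
After op 1 (RCL M3): stack=[0] mem=[0,0,0,0]
After op 2 (dup): stack=[0,0] mem=[0,0,0,0]
After op 3 (STO M3): stack=[0] mem=[0,0,0,0]
After op 4 (push 6): stack=[0,6] mem=[0,0,0,0]
After op 5 (push 5): stack=[0,6,5] mem=[0,0,0,0]
After op 6 (+): stack=[0,11] mem=[0,0,0,0]
After op 7 (STO M1): stack=[0] mem=[0,11,0,0]
After op 8 (pop): stack=[empty] mem=[0,11,0,0]
After op 9 (push 1): stack=[1] mem=[0,11,0,0]
After op 10 (pop): stack=[empty] mem=[0,11,0,0]
After op 11 (push 18): stack=[18] mem=[0,11,0,0]
After op 12 (push 15): stack=[18,15] mem=[0,11,0,0]
After op 13 (push 18): stack=[18,15,18] mem=[0,11,0,0]
After op 14 (dup): stack=[18,15,18,18] mem=[0,11,0,0]
After op 15 (/): stack=[18,15,1] mem=[0,11,0,0]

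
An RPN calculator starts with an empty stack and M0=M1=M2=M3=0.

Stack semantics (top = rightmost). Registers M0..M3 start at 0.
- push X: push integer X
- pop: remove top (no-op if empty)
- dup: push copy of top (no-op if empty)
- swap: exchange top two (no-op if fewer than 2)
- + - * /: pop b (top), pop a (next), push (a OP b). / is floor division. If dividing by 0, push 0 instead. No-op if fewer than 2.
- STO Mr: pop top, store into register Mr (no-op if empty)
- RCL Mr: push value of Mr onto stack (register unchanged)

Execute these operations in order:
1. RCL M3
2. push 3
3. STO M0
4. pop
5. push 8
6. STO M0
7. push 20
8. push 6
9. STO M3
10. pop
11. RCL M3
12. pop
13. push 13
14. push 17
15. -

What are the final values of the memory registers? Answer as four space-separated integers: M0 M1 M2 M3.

Answer: 8 0 0 6

Derivation:
After op 1 (RCL M3): stack=[0] mem=[0,0,0,0]
After op 2 (push 3): stack=[0,3] mem=[0,0,0,0]
After op 3 (STO M0): stack=[0] mem=[3,0,0,0]
After op 4 (pop): stack=[empty] mem=[3,0,0,0]
After op 5 (push 8): stack=[8] mem=[3,0,0,0]
After op 6 (STO M0): stack=[empty] mem=[8,0,0,0]
After op 7 (push 20): stack=[20] mem=[8,0,0,0]
After op 8 (push 6): stack=[20,6] mem=[8,0,0,0]
After op 9 (STO M3): stack=[20] mem=[8,0,0,6]
After op 10 (pop): stack=[empty] mem=[8,0,0,6]
After op 11 (RCL M3): stack=[6] mem=[8,0,0,6]
After op 12 (pop): stack=[empty] mem=[8,0,0,6]
After op 13 (push 13): stack=[13] mem=[8,0,0,6]
After op 14 (push 17): stack=[13,17] mem=[8,0,0,6]
After op 15 (-): stack=[-4] mem=[8,0,0,6]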